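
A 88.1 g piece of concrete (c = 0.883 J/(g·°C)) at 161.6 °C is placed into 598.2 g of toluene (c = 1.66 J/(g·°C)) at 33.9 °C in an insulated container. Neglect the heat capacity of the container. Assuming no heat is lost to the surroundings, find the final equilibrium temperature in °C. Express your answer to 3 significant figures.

Heat lost by concrete = heat gained by toluene.
(88.1)(0.883)(161.6 − T) = (598.2)(1.66)(T − 33.9)
77.7923 (161.6 − T) = 993.012 (T − 33.9)
12571 − 77.7923 T = 993.012 T − 33663
46234 = 1070.8043 T
T = 43.18 °C

T_f = 43.2 °C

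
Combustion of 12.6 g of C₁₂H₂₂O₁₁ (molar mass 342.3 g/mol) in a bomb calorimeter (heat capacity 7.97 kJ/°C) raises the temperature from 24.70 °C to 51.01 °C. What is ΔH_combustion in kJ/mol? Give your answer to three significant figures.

ΔH = -5700 kJ/mol

ΔT = 51.01 − 24.70 = 26.31 °C
q_cal = C_cal × ΔT = 7.97 × 26.31 = 209.6907 kJ
n = 12.6 / 342.3 = 0.03681 mol
q_rxn = −q_cal = -209.6907 kJ
ΔH = -209.6907 / 0.03681 = -5697 kJ/mol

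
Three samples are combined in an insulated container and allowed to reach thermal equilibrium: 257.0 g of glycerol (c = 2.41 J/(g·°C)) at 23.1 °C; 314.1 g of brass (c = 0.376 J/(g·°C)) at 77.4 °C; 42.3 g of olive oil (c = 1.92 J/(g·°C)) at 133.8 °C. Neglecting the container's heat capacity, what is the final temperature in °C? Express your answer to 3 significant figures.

Σ mᵢcᵢ(T − Tᵢ) = 0  ⇒  T = Σ mᵢcᵢTᵢ / Σ mᵢcᵢ
Σ mᵢcᵢ = 257.0×2.41 + 314.1×0.376 + 42.3×1.92 = 818.6876
Σ mᵢcᵢTᵢ = 619.37×23.1 + 118.1016×77.4 + 81.216×133.8 = 34315
T = 34315 / 818.6876 = 41.91 °C

T_f = 41.9 °C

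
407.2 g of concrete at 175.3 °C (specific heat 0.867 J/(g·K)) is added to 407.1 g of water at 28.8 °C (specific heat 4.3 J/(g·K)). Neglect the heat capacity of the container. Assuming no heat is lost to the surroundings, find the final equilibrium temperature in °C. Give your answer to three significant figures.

Heat lost by concrete = heat gained by water.
(407.2)(0.867)(175.3 − T) = (407.1)(4.3)(T − 28.8)
353.0424 (175.3 − T) = 1750.53 (T − 28.8)
61888 − 353.0424 T = 1750.53 T − 50415
112303 = 2103.5724 T
T = 53.39 °C

T_f = 53.4 °C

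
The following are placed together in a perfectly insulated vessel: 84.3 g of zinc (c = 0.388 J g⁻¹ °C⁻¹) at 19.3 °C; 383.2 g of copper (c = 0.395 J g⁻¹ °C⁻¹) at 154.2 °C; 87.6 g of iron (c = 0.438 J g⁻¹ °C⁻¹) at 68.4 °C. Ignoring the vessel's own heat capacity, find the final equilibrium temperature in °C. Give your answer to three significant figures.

Σ mᵢcᵢ(T − Tᵢ) = 0  ⇒  T = Σ mᵢcᵢTᵢ / Σ mᵢcᵢ
Σ mᵢcᵢ = 84.3×0.388 + 383.2×0.395 + 87.6×0.438 = 222.4412
Σ mᵢcᵢTᵢ = 32.7084×19.3 + 151.364×154.2 + 38.3688×68.4 = 26596
T = 26596 / 222.4412 = 119.6 °C

T_f = 120 °C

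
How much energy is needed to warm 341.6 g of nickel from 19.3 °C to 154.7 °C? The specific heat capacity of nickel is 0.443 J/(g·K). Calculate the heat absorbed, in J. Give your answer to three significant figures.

q = 20500 J

q = m c ΔT = 341.6 × 0.443 × (154.7 − 19.3)
q = 341.6 × 0.443 × 135.4 = 20490 J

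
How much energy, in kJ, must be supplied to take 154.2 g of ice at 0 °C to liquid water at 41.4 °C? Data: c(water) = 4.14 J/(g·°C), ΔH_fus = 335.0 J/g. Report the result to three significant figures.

q1 (melt at 0 °C): 154.2 × 335.0 = 51657 J
q2 (heat water 0.0→41.4 °C): 154.2 × 4.14 × 41.4 = 26429 J
Total: 51657 + 26429 = 78086 J = 78.1 kJ

q = 78.1 kJ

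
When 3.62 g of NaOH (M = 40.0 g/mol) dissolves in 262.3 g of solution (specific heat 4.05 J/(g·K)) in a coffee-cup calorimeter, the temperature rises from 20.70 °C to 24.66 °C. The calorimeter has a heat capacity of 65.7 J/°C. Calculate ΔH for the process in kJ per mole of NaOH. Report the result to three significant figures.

ΔH = -49.4 kJ/mol

|ΔT| = |24.66 − 20.70| = 3.96 °C
|q_surr| = (262.3 × 4.05 + 65.7) × 3.96 = 1128.015 × 3.96 = 4467 J
n(NaOH) = 3.62 / 40.0 = 0.09050 mol
Temperature rose, so q_rxn = −|q_surr| = -4.467 kJ
ΔH = q_rxn / n = -49.36 kJ/mol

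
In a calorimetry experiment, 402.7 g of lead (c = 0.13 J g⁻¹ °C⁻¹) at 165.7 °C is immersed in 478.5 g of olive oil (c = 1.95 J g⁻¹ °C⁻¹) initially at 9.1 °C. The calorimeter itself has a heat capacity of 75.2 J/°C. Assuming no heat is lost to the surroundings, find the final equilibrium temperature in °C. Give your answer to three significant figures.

Heat lost by lead = heat gained by olive oil + calorimeter.
(402.7)(0.13)(165.7 − T) = [(478.5)(1.95) + 75.2](T − 9.1)
52.351 (165.7 − T) = 1008.275 (T − 9.1)
8674.6 − 52.351 T = 1008.275 T − 9175.3
17849.9 = 1060.626 T
T = 16.83 °C

T_f = 16.8 °C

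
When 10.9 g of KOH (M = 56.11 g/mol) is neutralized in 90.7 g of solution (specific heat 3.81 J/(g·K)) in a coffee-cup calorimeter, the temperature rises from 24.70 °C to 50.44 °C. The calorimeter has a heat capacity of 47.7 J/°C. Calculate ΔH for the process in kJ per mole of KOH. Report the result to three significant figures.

|ΔT| = |50.44 − 24.70| = 25.74 °C
|q_surr| = (90.7 × 3.81 + 47.7) × 25.74 = 393.267 × 25.74 = 10120 J
n(KOH) = 10.9 / 56.11 = 0.1943 mol
Temperature rose, so q_rxn = −|q_surr| = -10.12 kJ
ΔH = q_rxn / n = -52.08 kJ/mol

ΔH = -52.1 kJ/mol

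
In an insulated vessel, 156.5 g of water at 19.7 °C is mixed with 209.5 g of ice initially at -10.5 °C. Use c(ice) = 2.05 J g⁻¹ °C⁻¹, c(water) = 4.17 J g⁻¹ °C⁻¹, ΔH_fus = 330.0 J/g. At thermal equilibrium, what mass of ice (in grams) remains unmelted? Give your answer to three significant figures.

m_ice remaining = 184 g

Heat to warm all ice to 0 °C: 209.5×2.05×10.5 = 4509.5 J
Heat released by water cooling to 0 °C: 156.5×4.17×19.7 = 12856 J
12856 J < 4509.5 + 209.5×330.0 = 73644.5 J, so not all ice melts; final T = 0 °C.
Heat left for melting: 12856 − 4509.5 = 8346.5 J
Mass melted = 8346.5 / 330.0 = 25.29 g
Ice remaining = 209.5 − 25.29 = 184.21 g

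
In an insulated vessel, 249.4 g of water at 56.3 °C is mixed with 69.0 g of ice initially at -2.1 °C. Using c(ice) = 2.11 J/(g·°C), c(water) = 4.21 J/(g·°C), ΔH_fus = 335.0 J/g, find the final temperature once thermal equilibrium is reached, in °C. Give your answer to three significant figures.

T_f = 26.6 °C

Heat to bring ice to 0 °C and melt it: q₁ = 69.0×2.11×2.1 + 69.0×335.0 = 23421 J
Heat the water can supply cooling to 0 °C: 249.4×4.21×56.3 = 59113.5 J > q₁, so all ice melts.
Energy balance: 249.4×4.21×(56.3 − T) = 23421 + 69.0×4.21×(T − 0)
1049.974(56.3 − T) = 23421 + 290.49 T
59113.5 − 23421 = 1340.464 T
T = 35692.5 / 1340.464 = 26.63 °C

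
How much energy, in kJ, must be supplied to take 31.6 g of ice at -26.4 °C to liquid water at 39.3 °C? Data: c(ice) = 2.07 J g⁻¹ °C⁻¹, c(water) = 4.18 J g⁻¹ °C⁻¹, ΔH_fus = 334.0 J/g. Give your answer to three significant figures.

q = 17.5 kJ

q1 (heat ice -26.4→0.0 °C): 31.6 × 2.07 × 26.4 = 1727 J
q2 (melt at 0 °C): 31.6 × 334.0 = 10554 J
q3 (heat water 0.0→39.3 °C): 31.6 × 4.18 × 39.3 = 5191 J
Total: 1727 + 10554 + 5191 = 17472 J = 17.5 kJ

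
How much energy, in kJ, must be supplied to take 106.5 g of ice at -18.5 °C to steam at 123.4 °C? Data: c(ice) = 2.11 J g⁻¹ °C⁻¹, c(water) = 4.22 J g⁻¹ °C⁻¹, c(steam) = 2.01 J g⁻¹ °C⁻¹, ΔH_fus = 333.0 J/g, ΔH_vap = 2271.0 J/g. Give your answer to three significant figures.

q1 (heat ice -18.5→0.0 °C): 106.5 × 2.11 × 18.5 = 4157 J
q2 (melt at 0 °C): 106.5 × 333.0 = 35465 J
q3 (heat water 0.0→100.0 °C): 106.5 × 4.22 × 100.0 = 44943 J
q4 (vaporize at 100 °C): 106.5 × 2271.0 = 241862 J
q5 (heat steam 100.0→123.4 °C): 106.5 × 2.01 × 23.4 = 5009 J
Total: 4157 + 35465 + 44943 + 241862 + 5009 = 331436 J = 331 kJ

q = 331 kJ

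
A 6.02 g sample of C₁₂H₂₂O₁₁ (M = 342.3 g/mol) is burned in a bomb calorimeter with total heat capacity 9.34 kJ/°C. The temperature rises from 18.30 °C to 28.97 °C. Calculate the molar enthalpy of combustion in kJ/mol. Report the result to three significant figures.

ΔH = -5670 kJ/mol

ΔT = 28.97 − 18.30 = 10.67 °C
q_cal = C_cal × ΔT = 9.34 × 10.67 = 99.6578 kJ
n = 6.02 / 342.3 = 0.01759 mol
q_rxn = −q_cal = -99.6578 kJ
ΔH = -99.6578 / 0.01759 = -5666 kJ/mol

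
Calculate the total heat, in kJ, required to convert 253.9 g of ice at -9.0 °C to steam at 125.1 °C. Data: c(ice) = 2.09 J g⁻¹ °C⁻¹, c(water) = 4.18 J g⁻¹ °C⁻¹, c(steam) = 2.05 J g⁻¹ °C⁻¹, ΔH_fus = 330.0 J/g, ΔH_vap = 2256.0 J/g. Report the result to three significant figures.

q1 (heat ice -9.0→0.0 °C): 253.9 × 2.09 × 9.0 = 4776 J
q2 (melt at 0 °C): 253.9 × 330.0 = 83787 J
q3 (heat water 0.0→100.0 °C): 253.9 × 4.18 × 100.0 = 106130 J
q4 (vaporize at 100 °C): 253.9 × 2256.0 = 572798 J
q5 (heat steam 100.0→125.1 °C): 253.9 × 2.05 × 25.1 = 13064 J
Total: 4776 + 83787 + 106130 + 572798 + 13064 = 780555 J = 781 kJ

q = 781 kJ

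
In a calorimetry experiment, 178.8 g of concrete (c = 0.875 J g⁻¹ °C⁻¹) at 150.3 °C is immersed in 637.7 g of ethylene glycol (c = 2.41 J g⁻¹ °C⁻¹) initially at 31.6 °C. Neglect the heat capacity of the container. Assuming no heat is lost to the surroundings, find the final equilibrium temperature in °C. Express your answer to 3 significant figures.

Heat lost by concrete = heat gained by ethylene glycol.
(178.8)(0.875)(150.3 − T) = (637.7)(2.41)(T − 31.6)
156.45 (150.3 − T) = 1536.857 (T − 31.6)
23514 − 156.45 T = 1536.857 T − 48565
72079 = 1693.307 T
T = 42.57 °C

T_f = 42.6 °C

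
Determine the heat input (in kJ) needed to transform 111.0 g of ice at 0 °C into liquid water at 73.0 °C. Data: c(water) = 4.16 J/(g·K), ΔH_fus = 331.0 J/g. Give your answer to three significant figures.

q1 (melt at 0 °C): 111.0 × 331.0 = 36741 J
q2 (heat water 0.0→73.0 °C): 111.0 × 4.16 × 73.0 = 33708 J
Total: 36741 + 33708 = 70449 J = 70.4 kJ

q = 70.4 kJ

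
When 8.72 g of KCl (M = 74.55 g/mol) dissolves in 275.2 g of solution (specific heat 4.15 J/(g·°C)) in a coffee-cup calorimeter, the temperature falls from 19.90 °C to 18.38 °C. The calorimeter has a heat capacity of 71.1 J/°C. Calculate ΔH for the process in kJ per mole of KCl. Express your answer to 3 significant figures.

|ΔT| = |18.38 − 19.90| = 1.52 °C
|q_surr| = (275.2 × 4.15 + 71.1) × 1.52 = 1213.18 × 1.52 = 1844 J
n(KCl) = 8.72 / 74.55 = 0.1170 mol
Temperature fell, so q_rxn = +|q_surr| = 1.844 kJ
ΔH = q_rxn / n = 15.76 kJ/mol

ΔH = 15.8 kJ/mol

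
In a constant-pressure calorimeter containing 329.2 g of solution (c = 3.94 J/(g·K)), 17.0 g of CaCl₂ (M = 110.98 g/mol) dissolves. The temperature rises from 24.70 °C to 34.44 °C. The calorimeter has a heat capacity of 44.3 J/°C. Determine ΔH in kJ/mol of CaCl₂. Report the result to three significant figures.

|ΔT| = |34.44 − 24.70| = 9.74 °C
|q_surr| = (329.2 × 3.94 + 44.3) × 9.74 = 1341.348 × 9.74 = 13065 J
n(CaCl₂) = 17.0 / 110.98 = 0.15318 mol
Temperature rose, so q_rxn = −|q_surr| = -13.065 kJ
ΔH = q_rxn / n = -85.29 kJ/mol

ΔH = -85.3 kJ/mol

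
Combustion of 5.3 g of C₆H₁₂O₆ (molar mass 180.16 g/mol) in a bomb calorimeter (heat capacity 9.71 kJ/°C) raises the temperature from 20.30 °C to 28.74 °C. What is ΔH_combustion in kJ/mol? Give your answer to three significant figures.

ΔT = 28.74 − 20.30 = 8.44 °C
q_cal = C_cal × ΔT = 9.71 × 8.44 = 81.9524 kJ
n = 5.3 / 180.16 = 0.02942 mol
q_rxn = −q_cal = -81.9524 kJ
ΔH = -81.9524 / 0.02942 = -2786 kJ/mol

ΔH = -2790 kJ/mol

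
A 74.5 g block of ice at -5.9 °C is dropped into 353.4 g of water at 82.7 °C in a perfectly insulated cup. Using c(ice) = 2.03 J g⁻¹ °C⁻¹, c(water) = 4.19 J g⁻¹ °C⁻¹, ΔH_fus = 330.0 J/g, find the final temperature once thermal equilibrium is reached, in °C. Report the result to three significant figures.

T_f = 54.1 °C

Heat to bring ice to 0 °C and melt it: q₁ = 74.5×2.03×5.9 + 74.5×330.0 = 25477 J
Heat the water can supply cooling to 0 °C: 353.4×4.19×82.7 = 122458 J > q₁, so all ice melts.
Energy balance: 353.4×4.19×(82.7 − T) = 25477 + 74.5×4.19×(T − 0)
1480.746(82.7 − T) = 25477 + 312.155 T
122458 − 25477 = 1792.901 T
T = 96981 / 1792.901 = 54.09 °C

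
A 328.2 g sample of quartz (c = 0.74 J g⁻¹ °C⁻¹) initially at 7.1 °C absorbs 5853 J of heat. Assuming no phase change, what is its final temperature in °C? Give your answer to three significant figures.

T_f = 31.2 °C

ΔT = q / (m c) = 5853 / (328.2 × 0.74) = 24.10 °C
T_f = 7.1 + 24.10 = 31.20 °C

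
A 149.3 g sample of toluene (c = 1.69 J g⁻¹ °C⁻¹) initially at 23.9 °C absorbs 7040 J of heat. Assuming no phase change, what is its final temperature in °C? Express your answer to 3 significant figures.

ΔT = q / (m c) = 7040 / (149.3 × 1.69) = 27.90 °C
T_f = 23.9 + 27.90 = 51.80 °C

T_f = 51.8 °C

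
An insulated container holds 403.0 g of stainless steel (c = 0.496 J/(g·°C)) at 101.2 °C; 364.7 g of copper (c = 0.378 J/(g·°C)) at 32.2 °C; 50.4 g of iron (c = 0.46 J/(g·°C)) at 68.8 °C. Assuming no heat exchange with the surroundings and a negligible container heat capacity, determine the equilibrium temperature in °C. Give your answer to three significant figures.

T_f = 72.8 °C

Σ mᵢcᵢ(T − Tᵢ) = 0  ⇒  T = Σ mᵢcᵢTᵢ / Σ mᵢcᵢ
Σ mᵢcᵢ = 403.0×0.496 + 364.7×0.378 + 50.4×0.46 = 360.9286
Σ mᵢcᵢTᵢ = 199.888×101.2 + 137.8566×32.2 + 23.184×68.8 = 26263
T = 26263 / 360.9286 = 72.77 °C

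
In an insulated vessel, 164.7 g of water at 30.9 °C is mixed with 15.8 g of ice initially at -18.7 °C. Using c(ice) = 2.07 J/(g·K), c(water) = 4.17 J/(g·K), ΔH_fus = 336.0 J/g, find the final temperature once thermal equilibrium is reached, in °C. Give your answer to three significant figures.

Heat to bring ice to 0 °C and melt it: q₁ = 15.8×2.07×18.7 + 15.8×336.0 = 5920.4 J
Heat the water can supply cooling to 0 °C: 164.7×4.17×30.9 = 21222.1 J > q₁, so all ice melts.
Energy balance: 164.7×4.17×(30.9 − T) = 5920.4 + 15.8×4.17×(T − 0)
686.799(30.9 − T) = 5920.4 + 65.886 T
21222.1 − 5920.4 = 752.685 T
T = 15301.7 / 752.685 = 20.33 °C

T_f = 20.3 °C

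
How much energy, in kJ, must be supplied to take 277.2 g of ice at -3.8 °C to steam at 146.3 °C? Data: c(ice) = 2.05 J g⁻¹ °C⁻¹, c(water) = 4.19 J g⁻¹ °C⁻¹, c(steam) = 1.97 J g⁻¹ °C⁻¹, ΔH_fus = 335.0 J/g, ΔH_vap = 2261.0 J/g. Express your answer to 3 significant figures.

q1 (heat ice -3.8→0.0 °C): 277.2 × 2.05 × 3.8 = 2159 J
q2 (melt at 0 °C): 277.2 × 335.0 = 92862 J
q3 (heat water 0.0→100.0 °C): 277.2 × 4.19 × 100.0 = 116147 J
q4 (vaporize at 100 °C): 277.2 × 2261.0 = 626749 J
q5 (heat steam 100.0→146.3 °C): 277.2 × 1.97 × 46.3 = 25284 J
Total: 2159 + 92862 + 116147 + 626749 + 25284 = 863201 J = 863 kJ

q = 863 kJ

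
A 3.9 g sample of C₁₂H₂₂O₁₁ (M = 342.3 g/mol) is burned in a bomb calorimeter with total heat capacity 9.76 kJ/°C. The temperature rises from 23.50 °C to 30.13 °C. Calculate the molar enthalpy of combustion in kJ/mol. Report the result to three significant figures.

ΔT = 30.13 − 23.50 = 6.63 °C
q_cal = C_cal × ΔT = 9.76 × 6.63 = 64.7088 kJ
n = 3.9 / 342.3 = 0.01139 mol
q_rxn = −q_cal = -64.7088 kJ
ΔH = -64.7088 / 0.01139 = -5681 kJ/mol

ΔH = -5680 kJ/mol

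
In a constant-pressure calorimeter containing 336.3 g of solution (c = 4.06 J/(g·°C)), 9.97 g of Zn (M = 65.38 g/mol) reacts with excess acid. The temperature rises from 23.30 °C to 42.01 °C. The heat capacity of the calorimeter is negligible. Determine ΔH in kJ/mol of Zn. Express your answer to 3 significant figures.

|ΔT| = |42.01 − 23.30| = 18.71 °C
|q_surr| = (336.3 × 4.06) × 18.71 = 1365.378 × 18.71 = 25550 J
n(Zn) = 9.97 / 65.38 = 0.1525 mol
Temperature rose, so q_rxn = −|q_surr| = -25.55 kJ
ΔH = q_rxn / n = -167.5 kJ/mol

ΔH = -168 kJ/mol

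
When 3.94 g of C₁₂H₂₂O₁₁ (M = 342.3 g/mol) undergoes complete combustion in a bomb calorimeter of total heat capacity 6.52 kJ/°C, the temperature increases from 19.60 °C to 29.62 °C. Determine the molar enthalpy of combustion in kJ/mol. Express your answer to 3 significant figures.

ΔH = -5680 kJ/mol

ΔT = 29.62 − 19.60 = 10.02 °C
q_cal = C_cal × ΔT = 6.52 × 10.02 = 65.3304 kJ
n = 3.94 / 342.3 = 0.01151 mol
q_rxn = −q_cal = -65.3304 kJ
ΔH = -65.3304 / 0.01151 = -5676 kJ/mol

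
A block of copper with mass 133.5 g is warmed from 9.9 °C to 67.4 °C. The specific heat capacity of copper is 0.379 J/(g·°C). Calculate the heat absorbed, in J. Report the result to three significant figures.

q = 2910 J

q = m c ΔT = 133.5 × 0.379 × (67.4 − 9.9)
q = 133.5 × 0.379 × 57.5 = 2909 J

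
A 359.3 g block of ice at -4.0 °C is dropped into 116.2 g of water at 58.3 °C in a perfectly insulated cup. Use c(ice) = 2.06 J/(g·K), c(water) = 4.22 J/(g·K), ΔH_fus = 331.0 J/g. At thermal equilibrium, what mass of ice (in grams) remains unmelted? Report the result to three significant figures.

m_ice remaining = 282 g

Heat to warm all ice to 0 °C: 359.3×2.06×4.0 = 2960.6 J
Heat released by water cooling to 0 °C: 116.2×4.22×58.3 = 28588 J
28588 J < 2960.6 + 359.3×331.0 = 121888.9 J, so not all ice melts; final T = 0 °C.
Heat left for melting: 28588 − 2960.6 = 25627.4 J
Mass melted = 25627.4 / 331.0 = 77.42 g
Ice remaining = 359.3 − 77.42 = 281.88 g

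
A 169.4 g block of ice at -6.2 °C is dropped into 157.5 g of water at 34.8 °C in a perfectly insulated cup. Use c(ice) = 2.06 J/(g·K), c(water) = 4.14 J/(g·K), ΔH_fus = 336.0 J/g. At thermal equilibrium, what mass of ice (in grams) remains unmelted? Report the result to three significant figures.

Heat to warm all ice to 0 °C: 169.4×2.06×6.2 = 2163.6 J
Heat released by water cooling to 0 °C: 157.5×4.14×34.8 = 22691 J
22691 J < 2163.6 + 169.4×336.0 = 59082.0 J, so not all ice melts; final T = 0 °C.
Heat left for melting: 22691 − 2163.6 = 20527.4 J
Mass melted = 20527.4 / 336.0 = 61.09 g
Ice remaining = 169.4 − 61.09 = 108.31 g

m_ice remaining = 108 g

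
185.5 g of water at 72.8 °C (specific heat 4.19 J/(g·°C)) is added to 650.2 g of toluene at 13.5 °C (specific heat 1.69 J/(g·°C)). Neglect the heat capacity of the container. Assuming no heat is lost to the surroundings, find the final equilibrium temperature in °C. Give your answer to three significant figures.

T_f = 38.1 °C

Heat lost by water = heat gained by toluene.
(185.5)(4.19)(72.8 − T) = (650.2)(1.69)(T − 13.5)
777.245 (72.8 − T) = 1098.838 (T − 13.5)
56583 − 777.245 T = 1098.838 T − 14834
71417 = 1876.083 T
T = 38.07 °C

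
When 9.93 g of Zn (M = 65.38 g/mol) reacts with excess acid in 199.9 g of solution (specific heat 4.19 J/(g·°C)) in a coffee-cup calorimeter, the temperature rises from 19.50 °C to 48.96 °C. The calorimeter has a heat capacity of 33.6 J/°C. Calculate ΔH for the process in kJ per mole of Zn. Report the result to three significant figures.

|ΔT| = |48.96 − 19.50| = 29.46 °C
|q_surr| = (199.9 × 4.19 + 33.6) × 29.46 = 871.181 × 29.46 = 25660 J
n(Zn) = 9.93 / 65.38 = 0.1519 mol
Temperature rose, so q_rxn = −|q_surr| = -25.66 kJ
ΔH = q_rxn / n = -168.9 kJ/mol

ΔH = -169 kJ/mol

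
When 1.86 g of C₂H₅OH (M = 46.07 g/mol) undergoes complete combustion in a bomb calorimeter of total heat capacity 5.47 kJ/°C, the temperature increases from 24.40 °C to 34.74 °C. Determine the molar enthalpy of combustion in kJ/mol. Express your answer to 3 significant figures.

ΔH = -1400 kJ/mol

ΔT = 34.74 − 24.40 = 10.34 °C
q_cal = C_cal × ΔT = 5.47 × 10.34 = 56.5598 kJ
n = 1.86 / 46.07 = 0.04037 mol
q_rxn = −q_cal = -56.5598 kJ
ΔH = -56.5598 / 0.04037 = -1401 kJ/mol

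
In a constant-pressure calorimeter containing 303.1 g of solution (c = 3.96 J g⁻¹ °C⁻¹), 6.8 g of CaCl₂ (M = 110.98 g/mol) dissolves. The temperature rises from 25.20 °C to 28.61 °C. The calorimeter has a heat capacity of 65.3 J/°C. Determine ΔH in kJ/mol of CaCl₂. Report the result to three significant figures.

|ΔT| = |28.61 − 25.20| = 3.41 °C
|q_surr| = (303.1 × 3.96 + 65.3) × 3.41 = 1265.576 × 3.41 = 4316 J
n(CaCl₂) = 6.8 / 110.98 = 0.06127 mol
Temperature rose, so q_rxn = −|q_surr| = -4.316 kJ
ΔH = q_rxn / n = -70.44 kJ/mol

ΔH = -70.4 kJ/mol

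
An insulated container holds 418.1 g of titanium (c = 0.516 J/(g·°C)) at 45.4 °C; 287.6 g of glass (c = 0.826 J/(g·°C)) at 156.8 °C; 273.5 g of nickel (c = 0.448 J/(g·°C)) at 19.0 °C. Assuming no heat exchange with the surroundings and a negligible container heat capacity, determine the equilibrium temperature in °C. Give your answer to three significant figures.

Σ mᵢcᵢ(T − Tᵢ) = 0  ⇒  T = Σ mᵢcᵢTᵢ / Σ mᵢcᵢ
Σ mᵢcᵢ = 418.1×0.516 + 287.6×0.826 + 273.5×0.448 = 575.8252
Σ mᵢcᵢTᵢ = 215.7396×45.4 + 237.5576×156.8 + 122.528×19.0 = 49372
T = 49372 / 575.8252 = 85.74 °C

T_f = 85.7 °C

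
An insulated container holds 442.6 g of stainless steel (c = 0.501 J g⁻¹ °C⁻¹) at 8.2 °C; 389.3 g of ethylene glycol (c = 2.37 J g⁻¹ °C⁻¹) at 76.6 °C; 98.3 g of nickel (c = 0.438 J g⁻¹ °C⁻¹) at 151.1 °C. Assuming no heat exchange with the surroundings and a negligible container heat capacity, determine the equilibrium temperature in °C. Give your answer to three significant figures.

Σ mᵢcᵢ(T − Tᵢ) = 0  ⇒  T = Σ mᵢcᵢTᵢ / Σ mᵢcᵢ
Σ mᵢcᵢ = 442.6×0.501 + 389.3×2.37 + 98.3×0.438 = 1187.4390
Σ mᵢcᵢTᵢ = 221.7426×8.2 + 922.641×76.6 + 43.0554×151.1 = 78998
T = 78998 / 1187.4390 = 66.53 °C

T_f = 66.5 °C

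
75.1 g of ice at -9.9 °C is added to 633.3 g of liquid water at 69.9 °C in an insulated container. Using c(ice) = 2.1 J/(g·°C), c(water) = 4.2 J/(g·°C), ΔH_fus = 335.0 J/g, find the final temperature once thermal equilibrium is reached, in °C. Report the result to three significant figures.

T_f = 53.5 °C

Heat to bring ice to 0 °C and melt it: q₁ = 75.1×2.1×9.9 + 75.1×335.0 = 26720 J
Heat the water can supply cooling to 0 °C: 633.3×4.2×69.9 = 185924 J > q₁, so all ice melts.
Energy balance: 633.3×4.2×(69.9 − T) = 26720 + 75.1×4.2×(T − 0)
2659.86(69.9 − T) = 26720 + 315.42 T
185924 − 26720 = 2975.28 T
T = 159204 / 2975.28 = 53.51 °C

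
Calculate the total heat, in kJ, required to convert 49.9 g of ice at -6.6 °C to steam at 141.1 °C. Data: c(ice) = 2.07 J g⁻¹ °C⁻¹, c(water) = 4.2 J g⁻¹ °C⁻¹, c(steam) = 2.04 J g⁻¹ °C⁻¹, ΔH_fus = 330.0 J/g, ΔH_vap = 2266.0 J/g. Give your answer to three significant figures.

q1 (heat ice -6.6→0.0 °C): 49.9 × 2.07 × 6.6 = 682 J
q2 (melt at 0 °C): 49.9 × 330.0 = 16467 J
q3 (heat water 0.0→100.0 °C): 49.9 × 4.2 × 100.0 = 20958 J
q4 (vaporize at 100 °C): 49.9 × 2266.0 = 113073 J
q5 (heat steam 100.0→141.1 °C): 49.9 × 2.04 × 41.1 = 4184 J
Total: 682 + 16467 + 20958 + 113073 + 4184 = 155364 J = 155 kJ

q = 155 kJ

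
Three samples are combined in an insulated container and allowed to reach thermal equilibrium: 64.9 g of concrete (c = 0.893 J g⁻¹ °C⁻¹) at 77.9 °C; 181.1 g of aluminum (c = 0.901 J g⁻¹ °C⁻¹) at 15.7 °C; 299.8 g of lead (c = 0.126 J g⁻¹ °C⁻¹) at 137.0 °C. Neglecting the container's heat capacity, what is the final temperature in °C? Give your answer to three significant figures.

Σ mᵢcᵢ(T − Tᵢ) = 0  ⇒  T = Σ mᵢcᵢTᵢ / Σ mᵢcᵢ
Σ mᵢcᵢ = 64.9×0.893 + 181.1×0.901 + 299.8×0.126 = 258.9016
Σ mᵢcᵢTᵢ = 57.9557×77.9 + 163.1711×15.7 + 37.7748×137.0 = 12252
T = 12252 / 258.9016 = 47.32 °C

T_f = 47.3 °C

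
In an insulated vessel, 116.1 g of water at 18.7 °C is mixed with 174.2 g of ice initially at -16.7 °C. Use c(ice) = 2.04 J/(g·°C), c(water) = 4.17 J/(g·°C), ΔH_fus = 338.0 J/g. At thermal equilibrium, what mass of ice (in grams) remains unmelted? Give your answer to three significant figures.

m_ice remaining = 165 g

Heat to warm all ice to 0 °C: 174.2×2.04×16.7 = 5934.6 J
Heat released by water cooling to 0 °C: 116.1×4.17×18.7 = 9053.4 J
9053.4 J < 5934.6 + 174.2×338.0 = 64814.2 J, so not all ice melts; final T = 0 °C.
Heat left for melting: 9053.4 − 5934.6 = 3118.8 J
Mass melted = 3118.8 / 338.0 = 9.227 g
Ice remaining = 174.2 − 9.227 = 164.973 g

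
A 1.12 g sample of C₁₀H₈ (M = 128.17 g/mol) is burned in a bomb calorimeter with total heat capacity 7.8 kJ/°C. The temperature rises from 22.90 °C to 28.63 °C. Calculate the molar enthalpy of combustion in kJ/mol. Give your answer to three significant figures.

ΔT = 28.63 − 22.90 = 5.73 °C
q_cal = C_cal × ΔT = 7.8 × 5.73 = 44.694 kJ
n = 1.12 / 128.17 = 0.008738 mol
q_rxn = −q_cal = -44.694 kJ
ΔH = -44.694 / 0.008738 = -5114.9 kJ/mol

ΔH = -5110 kJ/mol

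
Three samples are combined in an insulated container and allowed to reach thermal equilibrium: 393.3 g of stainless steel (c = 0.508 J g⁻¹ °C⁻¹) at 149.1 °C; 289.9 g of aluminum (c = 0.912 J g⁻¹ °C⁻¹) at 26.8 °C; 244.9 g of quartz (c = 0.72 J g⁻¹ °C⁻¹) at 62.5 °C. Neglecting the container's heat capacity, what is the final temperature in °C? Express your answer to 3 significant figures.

Σ mᵢcᵢ(T − Tᵢ) = 0  ⇒  T = Σ mᵢcᵢTᵢ / Σ mᵢcᵢ
Σ mᵢcᵢ = 393.3×0.508 + 289.9×0.912 + 244.9×0.72 = 640.5132
Σ mᵢcᵢTᵢ = 199.7964×149.1 + 264.3888×26.8 + 176.328×62.5 = 47896
T = 47896 / 640.5132 = 74.78 °C

T_f = 74.8 °C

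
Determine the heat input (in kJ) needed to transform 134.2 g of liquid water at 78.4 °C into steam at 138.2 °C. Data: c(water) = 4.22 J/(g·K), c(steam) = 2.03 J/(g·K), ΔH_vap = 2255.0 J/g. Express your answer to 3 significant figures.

q = 325 kJ

q1 (heat water 78.4→100.0 °C): 134.2 × 4.22 × 21.6 = 12233 J
q2 (vaporize at 100 °C): 134.2 × 2255.0 = 302621 J
q3 (heat steam 100.0→138.2 °C): 134.2 × 2.03 × 38.2 = 10407 J
Total: 12233 + 302621 + 10407 = 325261 J = 325 kJ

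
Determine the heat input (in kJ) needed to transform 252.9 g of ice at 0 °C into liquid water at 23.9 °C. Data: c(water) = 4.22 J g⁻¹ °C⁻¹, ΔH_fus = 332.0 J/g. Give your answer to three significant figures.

q1 (melt at 0 °C): 252.9 × 332.0 = 83963 J
q2 (heat water 0.0→23.9 °C): 252.9 × 4.22 × 23.9 = 25507 J
Total: 83963 + 25507 = 109470 J = 109 kJ

q = 109 kJ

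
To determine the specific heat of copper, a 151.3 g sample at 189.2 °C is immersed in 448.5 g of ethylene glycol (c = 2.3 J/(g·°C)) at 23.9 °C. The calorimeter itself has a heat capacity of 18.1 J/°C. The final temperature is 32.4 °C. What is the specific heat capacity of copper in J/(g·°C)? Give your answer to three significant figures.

q_gained = (448.5 × 2.3 + 18.1) × (32.4 − 23.9) = 8922 J
q_lost = 151.3 × c × (189.2 − 32.4) = 23723.84 c
Set equal: c = 8922 / 23723.84 = 0.376 J/(g·°C)

c = 0.376 J/(g·°C)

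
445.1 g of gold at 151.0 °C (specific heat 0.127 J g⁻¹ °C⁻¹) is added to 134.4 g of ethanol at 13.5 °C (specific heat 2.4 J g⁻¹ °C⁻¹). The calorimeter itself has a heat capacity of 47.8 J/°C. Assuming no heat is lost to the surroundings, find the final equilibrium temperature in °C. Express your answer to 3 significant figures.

Heat lost by gold = heat gained by ethanol + calorimeter.
(445.1)(0.127)(151.0 − T) = [(134.4)(2.4) + 47.8](T − 13.5)
56.5277 (151.0 − T) = 370.36 (T − 13.5)
8535.7 − 56.5277 T = 370.36 T − 4999.9
13535.6 = 426.8877 T
T = 31.71 °C

T_f = 31.7 °C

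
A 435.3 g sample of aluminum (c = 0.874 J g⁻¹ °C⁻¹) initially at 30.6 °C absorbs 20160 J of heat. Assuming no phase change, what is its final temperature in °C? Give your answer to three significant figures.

T_f = 83.6 °C

ΔT = q / (m c) = 20160 / (435.3 × 0.874) = 52.99 °C
T_f = 30.6 + 52.99 = 83.59 °C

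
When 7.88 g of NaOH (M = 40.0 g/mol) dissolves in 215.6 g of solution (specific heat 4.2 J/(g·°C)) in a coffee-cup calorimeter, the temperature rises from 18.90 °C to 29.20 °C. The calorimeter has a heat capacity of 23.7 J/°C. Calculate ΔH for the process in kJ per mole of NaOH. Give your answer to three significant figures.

|ΔT| = |29.20 − 18.90| = 10.30 °C
|q_surr| = (215.6 × 4.2 + 23.7) × 10.30 = 929.22 × 10.30 = 9571 J
n(NaOH) = 7.88 / 40.0 = 0.1970 mol
Temperature rose, so q_rxn = −|q_surr| = -9.571 kJ
ΔH = q_rxn / n = -48.58 kJ/mol

ΔH = -48.6 kJ/mol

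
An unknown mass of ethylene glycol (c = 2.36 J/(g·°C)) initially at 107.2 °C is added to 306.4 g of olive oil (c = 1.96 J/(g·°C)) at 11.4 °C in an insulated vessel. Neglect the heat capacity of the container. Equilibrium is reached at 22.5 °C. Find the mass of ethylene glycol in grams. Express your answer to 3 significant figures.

m = 33.3 g

q_gained = (306.4 × 1.96) × (22.5 − 11.4) = 6666 J
q_lost = m × 2.36 × (107.2 − 22.5) = 199.892 m
m = 6666 / 199.892 = 33.3 g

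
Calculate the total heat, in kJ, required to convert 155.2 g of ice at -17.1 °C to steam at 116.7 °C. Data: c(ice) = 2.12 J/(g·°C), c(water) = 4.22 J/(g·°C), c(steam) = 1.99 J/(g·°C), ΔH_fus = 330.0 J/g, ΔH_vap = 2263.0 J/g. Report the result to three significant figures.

q1 (heat ice -17.1→0.0 °C): 155.2 × 2.12 × 17.1 = 5626 J
q2 (melt at 0 °C): 155.2 × 330.0 = 51216 J
q3 (heat water 0.0→100.0 °C): 155.2 × 4.22 × 100.0 = 65494 J
q4 (vaporize at 100 °C): 155.2 × 2263.0 = 351218 J
q5 (heat steam 100.0→116.7 °C): 155.2 × 1.99 × 16.7 = 5158 J
Total: 5626 + 51216 + 65494 + 351218 + 5158 = 478712 J = 479 kJ

q = 479 kJ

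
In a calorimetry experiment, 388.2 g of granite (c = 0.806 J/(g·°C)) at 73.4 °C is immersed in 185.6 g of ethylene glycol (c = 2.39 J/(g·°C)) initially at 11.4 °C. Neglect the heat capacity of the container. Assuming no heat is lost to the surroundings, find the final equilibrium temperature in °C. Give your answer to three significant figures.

T_f = 37.0 °C

Heat lost by granite = heat gained by ethylene glycol.
(388.2)(0.806)(73.4 − T) = (185.6)(2.39)(T − 11.4)
312.8892 (73.4 − T) = 443.584 (T − 11.4)
22966 − 312.8892 T = 443.584 T − 5056.9
28022.9 = 756.4732 T
T = 37.04 °C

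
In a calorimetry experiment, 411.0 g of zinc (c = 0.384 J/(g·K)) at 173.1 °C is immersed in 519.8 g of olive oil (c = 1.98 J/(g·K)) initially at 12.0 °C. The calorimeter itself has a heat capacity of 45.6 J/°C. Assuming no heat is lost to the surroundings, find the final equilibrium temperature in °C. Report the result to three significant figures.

T_f = 32.6 °C

Heat lost by zinc = heat gained by olive oil + calorimeter.
(411.0)(0.384)(173.1 − T) = [(519.8)(1.98) + 45.6](T − 12.0)
157.824 (173.1 − T) = 1074.804 (T − 12.0)
27319 − 157.824 T = 1074.804 T − 12898
40217 = 1232.628 T
T = 32.63 °C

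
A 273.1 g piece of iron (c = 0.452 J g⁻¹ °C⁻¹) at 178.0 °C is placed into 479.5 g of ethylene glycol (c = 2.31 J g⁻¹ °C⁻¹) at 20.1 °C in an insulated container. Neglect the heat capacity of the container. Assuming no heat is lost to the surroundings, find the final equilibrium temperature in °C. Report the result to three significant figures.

T_f = 35.9 °C

Heat lost by iron = heat gained by ethylene glycol.
(273.1)(0.452)(178.0 − T) = (479.5)(2.31)(T − 20.1)
123.4412 (178.0 − T) = 1107.645 (T − 20.1)
21973 − 123.4412 T = 1107.645 T − 22264
44237 = 1231.0862 T
T = 35.93 °C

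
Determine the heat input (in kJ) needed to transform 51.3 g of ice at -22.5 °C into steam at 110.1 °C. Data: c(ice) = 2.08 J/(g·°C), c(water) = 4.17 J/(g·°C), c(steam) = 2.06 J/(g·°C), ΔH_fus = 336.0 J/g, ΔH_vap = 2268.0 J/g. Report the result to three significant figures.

q1 (heat ice -22.5→0.0 °C): 51.3 × 2.08 × 22.5 = 2401 J
q2 (melt at 0 °C): 51.3 × 336.0 = 17237 J
q3 (heat water 0.0→100.0 °C): 51.3 × 4.17 × 100.0 = 21392 J
q4 (vaporize at 100 °C): 51.3 × 2268.0 = 116348 J
q5 (heat steam 100.0→110.1 °C): 51.3 × 2.06 × 10.1 = 1067 J
Total: 2401 + 17237 + 21392 + 116348 + 1067 = 158445 J = 158 kJ

q = 158 kJ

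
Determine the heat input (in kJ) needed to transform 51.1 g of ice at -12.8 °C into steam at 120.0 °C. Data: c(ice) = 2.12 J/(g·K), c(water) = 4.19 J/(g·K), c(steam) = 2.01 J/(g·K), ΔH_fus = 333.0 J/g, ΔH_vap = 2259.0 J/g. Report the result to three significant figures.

q1 (heat ice -12.8→0.0 °C): 51.1 × 2.12 × 12.8 = 1387 J
q2 (melt at 0 °C): 51.1 × 333.0 = 17016 J
q3 (heat water 0.0→100.0 °C): 51.1 × 4.19 × 100.0 = 21411 J
q4 (vaporize at 100 °C): 51.1 × 2259.0 = 115435 J
q5 (heat steam 100.0→120.0 °C): 51.1 × 2.01 × 20.0 = 2054 J
Total: 1387 + 17016 + 21411 + 115435 + 2054 = 157303 J = 157 kJ

q = 157 kJ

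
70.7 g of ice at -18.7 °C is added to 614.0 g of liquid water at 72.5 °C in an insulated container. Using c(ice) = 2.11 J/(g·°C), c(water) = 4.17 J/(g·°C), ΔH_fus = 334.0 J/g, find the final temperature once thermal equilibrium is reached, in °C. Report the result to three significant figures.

Heat to bring ice to 0 °C and melt it: q₁ = 70.7×2.11×18.7 + 70.7×334.0 = 26403 J
Heat the water can supply cooling to 0 °C: 614.0×4.17×72.5 = 185628 J > q₁, so all ice melts.
Energy balance: 614.0×4.17×(72.5 − T) = 26403 + 70.7×4.17×(T − 0)
2560.38(72.5 − T) = 26403 + 294.819 T
185628 − 26403 = 2855.199 T
T = 159225 / 2855.199 = 55.77 °C

T_f = 55.8 °C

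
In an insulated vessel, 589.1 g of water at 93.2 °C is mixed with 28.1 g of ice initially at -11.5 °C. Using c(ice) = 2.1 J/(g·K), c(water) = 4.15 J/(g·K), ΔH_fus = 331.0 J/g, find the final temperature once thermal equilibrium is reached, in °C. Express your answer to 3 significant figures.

Heat to bring ice to 0 °C and melt it: q₁ = 28.1×2.1×11.5 + 28.1×331.0 = 9979.7 J
Heat the water can supply cooling to 0 °C: 589.1×4.15×93.2 = 227852 J > q₁, so all ice melts.
Energy balance: 589.1×4.15×(93.2 − T) = 9979.7 + 28.1×4.15×(T − 0)
2444.765(93.2 − T) = 9979.7 + 116.615 T
227852 − 9979.7 = 2561.380 T
T = 217872.3 / 2561.380 = 85.06 °C

T_f = 85.1 °C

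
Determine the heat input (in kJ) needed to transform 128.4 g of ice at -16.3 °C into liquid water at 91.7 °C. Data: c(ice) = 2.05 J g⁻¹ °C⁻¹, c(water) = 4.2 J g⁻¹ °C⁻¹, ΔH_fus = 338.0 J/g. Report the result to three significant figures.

q = 97.1 kJ

q1 (heat ice -16.3→0.0 °C): 128.4 × 2.05 × 16.3 = 4290 J
q2 (melt at 0 °C): 128.4 × 338.0 = 43399 J
q3 (heat water 0.0→91.7 °C): 128.4 × 4.2 × 91.7 = 49452 J
Total: 4290 + 43399 + 49452 = 97141 J = 97.1 kJ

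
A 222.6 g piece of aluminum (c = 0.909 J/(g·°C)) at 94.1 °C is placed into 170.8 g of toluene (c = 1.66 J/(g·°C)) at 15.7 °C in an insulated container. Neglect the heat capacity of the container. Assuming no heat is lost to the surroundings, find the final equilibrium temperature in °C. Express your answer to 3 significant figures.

T_f = 48.4 °C

Heat lost by aluminum = heat gained by toluene.
(222.6)(0.909)(94.1 − T) = (170.8)(1.66)(T − 15.7)
202.3434 (94.1 − T) = 283.528 (T − 15.7)
19041 − 202.3434 T = 283.528 T − 4451.4
23492.4 = 485.8714 T
T = 48.35 °C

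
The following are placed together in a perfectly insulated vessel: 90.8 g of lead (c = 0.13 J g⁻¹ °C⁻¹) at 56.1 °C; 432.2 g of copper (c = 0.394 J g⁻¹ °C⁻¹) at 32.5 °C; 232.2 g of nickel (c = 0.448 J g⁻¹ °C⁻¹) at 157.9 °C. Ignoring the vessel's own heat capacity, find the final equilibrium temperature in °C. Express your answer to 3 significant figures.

Σ mᵢcᵢ(T − Tᵢ) = 0  ⇒  T = Σ mᵢcᵢTᵢ / Σ mᵢcᵢ
Σ mᵢcᵢ = 90.8×0.13 + 432.2×0.394 + 232.2×0.448 = 286.1164
Σ mᵢcᵢTᵢ = 11.804×56.1 + 170.2868×32.5 + 104.0256×157.9 = 22622
T = 22622 / 286.1164 = 79.07 °C

T_f = 79.1 °C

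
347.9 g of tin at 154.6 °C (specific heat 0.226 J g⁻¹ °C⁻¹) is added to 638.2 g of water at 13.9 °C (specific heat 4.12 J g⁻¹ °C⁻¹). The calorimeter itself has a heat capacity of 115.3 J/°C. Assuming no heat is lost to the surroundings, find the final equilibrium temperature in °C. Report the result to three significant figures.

T_f = 17.8 °C

Heat lost by tin = heat gained by water + calorimeter.
(347.9)(0.226)(154.6 − T) = [(638.2)(4.12) + 115.3](T − 13.9)
78.6254 (154.6 − T) = 2744.684 (T − 13.9)
12155 − 78.6254 T = 2744.684 T − 38151
50306 = 2823.3094 T
T = 17.82 °C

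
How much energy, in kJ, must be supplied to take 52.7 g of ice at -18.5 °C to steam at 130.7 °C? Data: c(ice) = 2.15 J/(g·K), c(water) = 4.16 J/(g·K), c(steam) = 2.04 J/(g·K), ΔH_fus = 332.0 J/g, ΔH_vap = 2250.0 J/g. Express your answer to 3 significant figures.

q = 163 kJ

q1 (heat ice -18.5→0.0 °C): 52.7 × 2.15 × 18.5 = 2096 J
q2 (melt at 0 °C): 52.7 × 332.0 = 17496 J
q3 (heat water 0.0→100.0 °C): 52.7 × 4.16 × 100.0 = 21923 J
q4 (vaporize at 100 °C): 52.7 × 2250.0 = 118575 J
q5 (heat steam 100.0→130.7 °C): 52.7 × 2.04 × 30.7 = 3300 J
Total: 2096 + 17496 + 21923 + 118575 + 3300 = 163390 J = 163 kJ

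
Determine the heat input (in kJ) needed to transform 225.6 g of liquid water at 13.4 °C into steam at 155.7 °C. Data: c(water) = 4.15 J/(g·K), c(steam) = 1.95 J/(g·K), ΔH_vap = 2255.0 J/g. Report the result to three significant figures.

q1 (heat water 13.4→100.0 °C): 225.6 × 4.15 × 86.6 = 81078 J
q2 (vaporize at 100 °C): 225.6 × 2255.0 = 508728 J
q3 (heat steam 100.0→155.7 °C): 225.6 × 1.95 × 55.7 = 24504 J
Total: 81078 + 508728 + 24504 = 614310 J = 614 kJ

q = 614 kJ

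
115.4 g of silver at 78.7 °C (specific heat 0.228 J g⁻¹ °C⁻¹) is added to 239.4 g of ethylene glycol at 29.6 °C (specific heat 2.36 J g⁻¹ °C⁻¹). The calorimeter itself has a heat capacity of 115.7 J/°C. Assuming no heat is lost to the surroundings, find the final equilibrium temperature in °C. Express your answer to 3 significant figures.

T_f = 31.4 °C

Heat lost by silver = heat gained by ethylene glycol + calorimeter.
(115.4)(0.228)(78.7 − T) = [(239.4)(2.36) + 115.7](T − 29.6)
26.3112 (78.7 − T) = 680.684 (T − 29.6)
2070.7 − 26.3112 T = 680.684 T − 20148
22218.7 = 706.9952 T
T = 31.43 °C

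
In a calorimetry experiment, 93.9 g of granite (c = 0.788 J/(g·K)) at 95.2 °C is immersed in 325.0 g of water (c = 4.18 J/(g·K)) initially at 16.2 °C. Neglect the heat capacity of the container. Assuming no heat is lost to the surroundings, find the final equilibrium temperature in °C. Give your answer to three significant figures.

T_f = 20.3 °C

Heat lost by granite = heat gained by water.
(93.9)(0.788)(95.2 − T) = (325.0)(4.18)(T − 16.2)
73.9932 (95.2 − T) = 1358.5 (T − 16.2)
7044.2 − 73.9932 T = 1358.5 T − 22008
29052.2 = 1432.4932 T
T = 20.28 °C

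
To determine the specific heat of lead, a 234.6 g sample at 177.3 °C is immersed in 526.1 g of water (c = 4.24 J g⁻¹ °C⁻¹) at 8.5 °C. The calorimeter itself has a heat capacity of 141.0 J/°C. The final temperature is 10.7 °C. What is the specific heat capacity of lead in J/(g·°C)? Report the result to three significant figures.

c = 0.133 J/(g·°C)

q_gained = (526.1 × 4.24 + 141.0) × (10.7 − 8.5) = 5217.7 J
q_lost = 234.6 × c × (177.3 − 10.7) = 39084.36 c
Set equal: c = 5217.7 / 39084.36 = 0.133 J/(g·°C)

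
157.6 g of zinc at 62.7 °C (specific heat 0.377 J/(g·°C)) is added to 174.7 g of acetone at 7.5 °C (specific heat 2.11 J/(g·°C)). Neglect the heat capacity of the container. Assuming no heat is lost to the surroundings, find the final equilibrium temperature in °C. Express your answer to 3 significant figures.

T_f = 15.2 °C

Heat lost by zinc = heat gained by acetone.
(157.6)(0.377)(62.7 − T) = (174.7)(2.11)(T − 7.5)
59.4152 (62.7 − T) = 368.617 (T − 7.5)
3725.3 − 59.4152 T = 368.617 T − 2764.6
6489.9 = 428.0322 T
T = 15.16 °C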